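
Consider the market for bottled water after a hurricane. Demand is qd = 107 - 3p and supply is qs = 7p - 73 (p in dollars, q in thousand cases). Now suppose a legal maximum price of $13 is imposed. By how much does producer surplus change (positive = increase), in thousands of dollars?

-177.5

In a free market, 107 - 3p = 7p - 73 gives the equilibrium p* = 18, q* = 53.
Because the ceiling (13) lies below the market-clearing price, it is binding.
At p = 13: qd = 107 - 3·13 = 68 and qs = 7·13 - 73 = 18.
Producer surplus without the control is ½ · (18 - 73/7) · 53 = 2809/14.
With the ceiling, producers sell 18 units at 13, so PS = ½ · (13 - 73/7) · 18 = 162/7.
Change in producer surplus = 162/7 - 2809/14 = -177.5.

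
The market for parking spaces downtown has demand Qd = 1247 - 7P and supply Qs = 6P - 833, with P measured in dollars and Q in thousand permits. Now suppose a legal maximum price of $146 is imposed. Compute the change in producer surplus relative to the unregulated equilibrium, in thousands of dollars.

Without the control the market clears where 1247 - 7P = 6P - 833, i.e. P* = 160 and Q* = 127.
Because the ceiling (146) lies below the market-clearing price, it is binding.
At P = 146: Qd = 1247 - 7·146 = 225 and Qs = 6·146 - 833 = 43.
Producer surplus without the control is ½ · (160 - 833/6) · 127 = 16129/12.
With the ceiling, producers sell 43 units at 146, so PS = ½ · (146 - 833/6) · 43 = 1849/12.
Change in producer surplus = 1849/12 - 16129/12 = -1190.

-1190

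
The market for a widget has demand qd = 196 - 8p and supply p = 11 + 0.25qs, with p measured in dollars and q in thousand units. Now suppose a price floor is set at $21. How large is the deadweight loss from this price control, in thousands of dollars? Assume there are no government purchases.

12

Rearranging supply gives qs = 4p - 44. Setting quantity demanded equal to quantity supplied, 196 - 8p = 4p - 44, gives p* = 20 and q* = 36.
Because the floor (21) lies above the market-clearing price, it is binding.
At p = 21: qd = 196 - 8·21 = 28 and qs = 4·21 - 44 = 40.
Quantity traded falls to 28. At q = 28 the demand price is (196 - 28)/8 = 21 and the supply price is (44 + 28)/4 = 18.
Deadweight loss = ½ · (21 - 18) · (36 - 28) = ½ · 3 · 8 = 12.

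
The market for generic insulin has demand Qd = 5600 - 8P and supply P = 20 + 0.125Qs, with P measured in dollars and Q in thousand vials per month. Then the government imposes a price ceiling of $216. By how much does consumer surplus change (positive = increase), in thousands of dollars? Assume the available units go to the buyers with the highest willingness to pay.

142848

Rearranging supply gives Qs = 8P - 160. In a free market, 5600 - 8P = 8P - 160 gives the equilibrium P* = 360, Q* = 2720.
Since 216 < 360, the ceiling is binding.
At P = 216: Qd = 5600 - 8·216 = 3872 and Qs = 8·216 - 160 = 1568.
Consumer surplus without the control is ½ · (700 - 360) · 2720 = 462400.
With the ceiling, 1568 units are sold at 216 (assume they go to the highest-value buyers). The demand price at Q = 1568 is 504, so CS = ½ · [(700 - 216) + (504 - 216)] · 1568 = 605248.
Change in consumer surplus = 605248 - 462400 = 142848.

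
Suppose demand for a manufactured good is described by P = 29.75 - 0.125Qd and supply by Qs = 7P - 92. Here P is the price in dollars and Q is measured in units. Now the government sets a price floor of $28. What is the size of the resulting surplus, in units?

90

Rearranging demand gives Qd = 238 - 8P. Equilibrium: 238 - 8P = 7P - 92, so 330 = 15P and P* = 22, Q* = 62.
Since 28 > 22, the floor is binding.
At P = 28: Qd = 238 - 8·28 = 14 and Qs = 7·28 - 92 = 104.
Surplus = Qs - Qd = 104 - 14 = 90.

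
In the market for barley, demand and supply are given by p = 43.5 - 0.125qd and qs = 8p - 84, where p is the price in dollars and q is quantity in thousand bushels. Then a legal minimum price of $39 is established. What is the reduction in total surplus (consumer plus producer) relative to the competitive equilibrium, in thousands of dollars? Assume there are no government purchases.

Rearranging demand gives qd = 348 - 8p. In a free market, 348 - 8p = 8p - 84 gives the equilibrium p* = 27, q* = 132.
Because the floor (39) lies above the market-clearing price, it is binding.
At p = 39: qd = 348 - 8·39 = 36 and qs = 8·39 - 84 = 228.
Quantity traded falls to 36. At q = 36 the demand price is (348 - 36)/8 = 39 and the supply price is (84 + 36)/8 = 15.
Deadweight loss = ½ · (39 - 15) · (132 - 36) = ½ · 24 · 96 = 1152.

1152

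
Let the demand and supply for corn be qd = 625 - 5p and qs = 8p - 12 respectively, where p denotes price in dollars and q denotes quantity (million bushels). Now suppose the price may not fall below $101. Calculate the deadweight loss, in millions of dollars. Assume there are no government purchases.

10985

Setting quantity demanded equal to quantity supplied, 625 - 5p = 8p - 12, gives p* = 49 and q* = 380.
Because the floor (101) lies above the market-clearing price, it is binding.
At p = 101: qd = 625 - 5·101 = 120 and qs = 8·101 - 12 = 796.
Quantity traded falls to 120. At q = 120 the demand price is (625 - 120)/5 = 101 and the supply price is (12 + 120)/8 = 16.5.
Deadweight loss = ½ · (101 - 16.5) · (380 - 120) = ½ · 84.5 · 260 = 10985.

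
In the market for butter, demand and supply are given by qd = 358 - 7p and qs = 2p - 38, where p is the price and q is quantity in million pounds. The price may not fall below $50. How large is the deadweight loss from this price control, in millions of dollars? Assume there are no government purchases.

567

Without the control the market clears where 358 - 7p = 2p - 38, i.e. p* = 44 and q* = 50.
The floor of 50 is above the equilibrium price 44, so it binds.
At p = 50: qd = 358 - 7·50 = 8 and qs = 2·50 - 38 = 62.
Quantity traded falls to 8. At q = 8 the demand price is (358 - 8)/7 = 50 and the supply price is (38 + 8)/2 = 23.
Deadweight loss = ½ · (50 - 23) · (50 - 8) = ½ · 27 · 42 = 567.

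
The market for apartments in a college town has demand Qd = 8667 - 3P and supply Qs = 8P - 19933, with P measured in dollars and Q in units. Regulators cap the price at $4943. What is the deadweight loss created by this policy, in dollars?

0

Equilibrium: 8667 - 3P = 8P - 19933, so 28600 = 11P and P* = 2600, Q* = 867.
The ceiling of 4943 is above the equilibrium price 2600, so it is not binding; the market clears at P* = 2600, Q* = 867.
Since the control does not bind, no trades are prevented and deadweight loss is zero.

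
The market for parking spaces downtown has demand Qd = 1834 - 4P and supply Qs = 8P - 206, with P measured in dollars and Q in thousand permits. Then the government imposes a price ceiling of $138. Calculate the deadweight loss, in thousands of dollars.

12288

In a free market, 1834 - 4P = 8P - 206 gives the equilibrium P* = 170, Q* = 1154.
The ceiling of 138 is below the equilibrium price 170, so it binds.
At P = 138: Qd = 1834 - 4·138 = 1282 and Qs = 8·138 - 206 = 898.
Quantity traded falls to 898. At Q = 898 the demand price is (1834 - 898)/4 = 234 and the supply price is (206 + 898)/8 = 138.
Deadweight loss = ½ · (234 - 138) · (1154 - 898) = ½ · 96 · 256 = 12288.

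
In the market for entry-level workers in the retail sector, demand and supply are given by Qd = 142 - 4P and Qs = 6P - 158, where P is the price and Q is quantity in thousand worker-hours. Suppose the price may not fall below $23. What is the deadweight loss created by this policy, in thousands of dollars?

Equilibrium: 142 - 4P = 6P - 158, so 300 = 10P and P* = 30, Q* = 22.
The floor of 23 is below the equilibrium price 30, so it is not binding; the market clears at P* = 30, Q* = 22.
Since the control does not bind, no trades are prevented and deadweight loss is zero.

0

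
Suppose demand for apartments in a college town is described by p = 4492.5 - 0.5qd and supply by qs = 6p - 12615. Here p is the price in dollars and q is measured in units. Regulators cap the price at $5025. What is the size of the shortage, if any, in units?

Rearranging demand gives qd = 8985 - 2p. Setting quantity demanded equal to quantity supplied, 8985 - 2p = 6p - 12615, gives p* = 2700 and q* = 3585.
Since 5025 is above p* = 2700, the ceiling does not bind and the free-market outcome prevails.
Since the control does not bind, there is no shortage.

0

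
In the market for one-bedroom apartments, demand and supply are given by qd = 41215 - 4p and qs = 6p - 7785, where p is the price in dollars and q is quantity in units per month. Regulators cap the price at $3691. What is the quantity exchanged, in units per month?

14361

Equilibrium: 41215 - 4p = 6p - 7785, so 49000 = 10p and p* = 4900, q* = 21615.
Since 3691 < 4900, the ceiling is binding.
At p = 3691: qd = 41215 - 4·3691 = 26451 and qs = 6·3691 - 7785 = 14361.
The quantity actually transacted is the short side, supply: 14361.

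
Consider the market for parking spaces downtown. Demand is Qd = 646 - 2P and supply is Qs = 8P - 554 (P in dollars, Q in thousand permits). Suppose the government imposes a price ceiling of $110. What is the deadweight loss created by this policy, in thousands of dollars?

2000

Equilibrium: 646 - 2P = 8P - 554, so 1200 = 10P and P* = 120, Q* = 406.
Because the ceiling (110) lies below the market-clearing price, it is binding.
At P = 110: Qd = 646 - 2·110 = 426 and Qs = 8·110 - 554 = 326.
Quantity traded falls to 326. At Q = 326 the demand price is (646 - 326)/2 = 160 and the supply price is (554 + 326)/8 = 110.
Deadweight loss = ½ · (160 - 110) · (406 - 326) = ½ · 50 · 80 = 2000.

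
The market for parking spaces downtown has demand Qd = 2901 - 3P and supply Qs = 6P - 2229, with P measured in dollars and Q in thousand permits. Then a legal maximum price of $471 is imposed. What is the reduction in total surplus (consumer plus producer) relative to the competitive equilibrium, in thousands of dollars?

88209

In a free market, 2901 - 3P = 6P - 2229 gives the equilibrium P* = 570, Q* = 1191.
The ceiling of 471 is below the equilibrium price 570, so it binds.
At P = 471: Qd = 2901 - 3·471 = 1488 and Qs = 6·471 - 2229 = 597.
Quantity traded falls to 597. At Q = 597 the demand price is (2901 - 597)/3 = 768 and the supply price is (2229 + 597)/6 = 471.
Deadweight loss = ½ · (768 - 471) · (1191 - 597) = ½ · 297 · 594 = 88209.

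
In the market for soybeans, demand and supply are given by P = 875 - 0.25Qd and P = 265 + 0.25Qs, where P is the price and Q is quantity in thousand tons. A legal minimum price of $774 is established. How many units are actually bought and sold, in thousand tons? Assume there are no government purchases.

404

Rearranging demand gives Qd = 3500 - 4P; rearranging supply gives Qs = 4P - 1060. Equilibrium: 3500 - 4P = 4P - 1060, so 4560 = 8P and P* = 570, Q* = 1220.
The floor of 774 is above the equilibrium price 570, so it binds.
At P = 774: Qd = 3500 - 4·774 = 404 and Qs = 4·774 - 1060 = 2036.
The quantity actually transacted is the short side, demand: 404.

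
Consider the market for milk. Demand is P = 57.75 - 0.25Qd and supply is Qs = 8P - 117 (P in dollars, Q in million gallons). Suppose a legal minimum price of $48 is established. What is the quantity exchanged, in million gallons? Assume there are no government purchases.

39

Rearranging demand gives Qd = 231 - 4P. Without the control the market clears where 231 - 4P = 8P - 117, i.e. P* = 29 and Q* = 115.
Since 48 > 29, the floor is binding.
At P = 48: Qd = 231 - 4·48 = 39 and Qs = 8·48 - 117 = 267.
The quantity actually transacted is the short side, demand: 39.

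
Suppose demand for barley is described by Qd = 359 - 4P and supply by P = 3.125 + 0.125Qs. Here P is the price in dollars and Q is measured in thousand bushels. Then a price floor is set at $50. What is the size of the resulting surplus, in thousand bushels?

Rearranging supply gives Qs = 8P - 25. In a free market, 359 - 4P = 8P - 25 gives the equilibrium P* = 32, Q* = 231.
The floor of 50 is above the equilibrium price 32, so it binds.
At P = 50: Qd = 359 - 4·50 = 159 and Qs = 8·50 - 25 = 375.
Surplus = Qs - Qd = 375 - 159 = 216.

216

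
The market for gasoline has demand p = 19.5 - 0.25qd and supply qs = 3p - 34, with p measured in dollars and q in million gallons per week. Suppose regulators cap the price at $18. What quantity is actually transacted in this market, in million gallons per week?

Rearranging demand gives qd = 78 - 4p. Setting quantity demanded equal to quantity supplied, 78 - 4p = 3p - 34, gives p* = 16 and q* = 14.
Since 18 is above p* = 16, the ceiling does not bind and the free-market outcome prevails.

14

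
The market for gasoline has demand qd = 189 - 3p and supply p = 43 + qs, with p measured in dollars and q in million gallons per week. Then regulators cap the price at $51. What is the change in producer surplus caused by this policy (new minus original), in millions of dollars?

-80.5

Rearranging supply gives qs = p - 43. In a free market, 189 - 3p = p - 43 gives the equilibrium p* = 58, q* = 15.
Since 51 < 58, the ceiling is binding.
At p = 51: qd = 189 - 3·51 = 36 and qs = 51 - 43 = 8.
Producer surplus without the control is ½ · (58 - 43) · 15 = 112.5.
With the ceiling, producers sell 8 units at 51, so PS = ½ · (51 - 43) · 8 = 32.
Change in producer surplus = 32 - 112.5 = -80.5.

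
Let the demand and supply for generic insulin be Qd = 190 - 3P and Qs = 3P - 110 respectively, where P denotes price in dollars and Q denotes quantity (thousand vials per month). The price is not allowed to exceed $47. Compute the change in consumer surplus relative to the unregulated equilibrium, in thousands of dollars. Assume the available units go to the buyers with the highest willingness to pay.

79.5

Without the control the market clears where 190 - 3P = 3P - 110, i.e. P* = 50 and Q* = 40.
Since 47 < 50, the ceiling is binding.
At P = 47: Qd = 190 - 3·47 = 49 and Qs = 3·47 - 110 = 31.
Consumer surplus without the control is ½ · (190/3 - 50) · 40 = 800/3.
With the ceiling, 31 units are sold at 47 (assume they go to the highest-value buyers). The demand price at Q = 31 is 53, so CS = ½ · [(190/3 - 47) + (53 - 47)] · 31 = 2077/6.
Change in consumer surplus = 2077/6 - 800/3 = 79.5.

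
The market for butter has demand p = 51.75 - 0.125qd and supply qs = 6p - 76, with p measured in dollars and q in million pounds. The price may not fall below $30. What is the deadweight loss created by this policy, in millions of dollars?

Rearranging demand gives qd = 414 - 8p. Setting quantity demanded equal to quantity supplied, 414 - 8p = 6p - 76, gives p* = 35 and q* = 134.
The floor of 30 is below the equilibrium price 35, so it is not binding; the market clears at p* = 35, q* = 134.
Since the control does not bind, no trades are prevented and deadweight loss is zero.

0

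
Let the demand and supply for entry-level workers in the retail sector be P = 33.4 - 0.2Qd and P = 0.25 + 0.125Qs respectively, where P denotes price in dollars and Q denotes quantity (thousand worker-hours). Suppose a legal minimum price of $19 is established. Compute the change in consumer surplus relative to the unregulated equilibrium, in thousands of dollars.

Rearranging demand gives Qd = 167 - 5P; rearranging supply gives Qs = 8P - 2. Without the control the market clears where 167 - 5P = 8P - 2, i.e. P* = 13 and Q* = 102.
The floor of 19 is above the equilibrium price 13, so it binds.
At P = 19: Qd = 167 - 5·19 = 72 and Qs = 8·19 - 2 = 150.
Consumer surplus without the control is ½ · (33.4 - 13) · 102 = 1040.4.
With the floor, consumers buy 72 units at 19, so CS = ½ · (33.4 - 19) · 72 = 518.4.
Change in consumer surplus = 518.4 - 1040.4 = -522.

-522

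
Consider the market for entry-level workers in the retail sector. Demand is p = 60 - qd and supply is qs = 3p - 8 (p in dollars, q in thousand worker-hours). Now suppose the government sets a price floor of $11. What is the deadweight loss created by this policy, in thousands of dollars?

Rearranging demand gives qd = 60 - p. Equilibrium: 60 - p = 3p - 8, so 68 = 4p and p* = 17, q* = 43.
Since 11 is below p* = 17, the floor does not bind and the free-market outcome prevails.
Since the control does not bind, no trades are prevented and deadweight loss is zero.

0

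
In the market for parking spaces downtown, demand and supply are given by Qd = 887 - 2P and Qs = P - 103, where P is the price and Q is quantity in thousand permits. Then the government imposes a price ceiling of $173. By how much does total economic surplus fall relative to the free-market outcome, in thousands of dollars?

18486.75

Equilibrium: 887 - 2P = P - 103, so 990 = 3P and P* = 330, Q* = 227.
The ceiling of 173 is below the equilibrium price 330, so it binds.
At P = 173: Qd = 887 - 2·173 = 541 and Qs = 173 - 103 = 70.
Quantity traded falls to 70. At Q = 70 the demand price is (887 - 70)/2 = 408.5 and the supply price is 103 + 70 = 173.
Deadweight loss = ½ · (408.5 - 173) · (227 - 70) = ½ · 235.5 · 157 = 18486.75.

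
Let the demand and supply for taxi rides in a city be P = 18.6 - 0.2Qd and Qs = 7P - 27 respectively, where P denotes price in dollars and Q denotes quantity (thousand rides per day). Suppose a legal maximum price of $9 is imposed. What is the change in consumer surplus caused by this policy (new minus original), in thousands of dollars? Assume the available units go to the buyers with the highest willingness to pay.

31.1

Rearranging demand gives Qd = 93 - 5P. In a free market, 93 - 5P = 7P - 27 gives the equilibrium P* = 10, Q* = 43.
Because the ceiling (9) lies below the market-clearing price, it is binding.
At P = 9: Qd = 93 - 5·9 = 48 and Qs = 7·9 - 27 = 36.
Consumer surplus without the control is ½ · (18.6 - 10) · 43 = 184.9.
With the ceiling, 36 units are sold at 9 (assume they go to the highest-value buyers). The demand price at Q = 36 is 11.4, so CS = ½ · [(18.6 - 9) + (11.4 - 9)] · 36 = 216.
Change in consumer surplus = 216 - 184.9 = 31.1.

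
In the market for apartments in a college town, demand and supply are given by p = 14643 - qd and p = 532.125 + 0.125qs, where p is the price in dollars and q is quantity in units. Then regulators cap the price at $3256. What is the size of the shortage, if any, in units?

0

Rearranging demand gives qd = 14643 - p; rearranging supply gives qs = 8p - 4257. In a free market, 14643 - p = 8p - 4257 gives the equilibrium p* = 2100, q* = 12543.
Since 3256 is above p* = 2100, the ceiling does not bind and the free-market outcome prevails.
Since the control does not bind, there is no shortage.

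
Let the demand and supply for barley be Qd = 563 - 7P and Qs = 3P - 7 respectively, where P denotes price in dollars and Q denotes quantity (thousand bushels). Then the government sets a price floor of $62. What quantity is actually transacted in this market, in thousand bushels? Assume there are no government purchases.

129

Without the control the market clears where 563 - 7P = 3P - 7, i.e. P* = 57 and Q* = 164.
Because the floor (62) lies above the market-clearing price, it is binding.
At P = 62: Qd = 563 - 7·62 = 129 and Qs = 3·62 - 7 = 179.
The quantity actually transacted is the short side, demand: 129.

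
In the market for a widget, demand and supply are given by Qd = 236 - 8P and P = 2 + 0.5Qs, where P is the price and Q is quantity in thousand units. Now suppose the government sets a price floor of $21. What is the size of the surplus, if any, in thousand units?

Rearranging supply gives Qs = 2P - 4. Without the control the market clears where 236 - 8P = 2P - 4, i.e. P* = 24 and Q* = 44.
Since 21 is below P* = 24, the floor does not bind and the free-market outcome prevails.
Since the control does not bind, there is no surplus.

0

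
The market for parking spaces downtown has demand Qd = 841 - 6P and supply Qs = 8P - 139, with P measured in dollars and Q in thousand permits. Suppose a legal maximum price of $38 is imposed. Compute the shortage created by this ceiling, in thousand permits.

448

In a free market, 841 - 6P = 8P - 139 gives the equilibrium P* = 70, Q* = 421.
Because the ceiling (38) lies below the market-clearing price, it is binding.
At P = 38: Qd = 841 - 6·38 = 613 and Qs = 8·38 - 139 = 165.
Shortage = Qd - Qs = 613 - 165 = 448.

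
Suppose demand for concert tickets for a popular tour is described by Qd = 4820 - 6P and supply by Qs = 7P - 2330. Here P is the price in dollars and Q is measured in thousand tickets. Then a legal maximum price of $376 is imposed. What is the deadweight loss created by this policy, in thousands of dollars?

Setting quantity demanded equal to quantity supplied, 4820 - 6P = 7P - 2330, gives P* = 550 and Q* = 1520.
Because the ceiling (376) lies below the market-clearing price, it is binding.
At P = 376: Qd = 4820 - 6·376 = 2564 and Qs = 7·376 - 2330 = 302.
Quantity traded falls to 302. At Q = 302 the demand price is (4820 - 302)/6 = 753 and the supply price is (2330 + 302)/7 = 376.
Deadweight loss = ½ · (753 - 376) · (1520 - 302) = ½ · 377 · 1218 = 229593.

229593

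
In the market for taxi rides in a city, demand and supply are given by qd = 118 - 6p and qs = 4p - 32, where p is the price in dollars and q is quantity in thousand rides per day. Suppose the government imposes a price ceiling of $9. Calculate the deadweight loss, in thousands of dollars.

In a free market, 118 - 6p = 4p - 32 gives the equilibrium p* = 15, q* = 28.
Because the ceiling (9) lies below the market-clearing price, it is binding.
At p = 9: qd = 118 - 6·9 = 64 and qs = 4·9 - 32 = 4.
Quantity traded falls to 4. At q = 4 the demand price is (118 - 4)/6 = 19 and the supply price is (32 + 4)/4 = 9.
Deadweight loss = ½ · (19 - 9) · (28 - 4) = ½ · 10 · 24 = 120.

120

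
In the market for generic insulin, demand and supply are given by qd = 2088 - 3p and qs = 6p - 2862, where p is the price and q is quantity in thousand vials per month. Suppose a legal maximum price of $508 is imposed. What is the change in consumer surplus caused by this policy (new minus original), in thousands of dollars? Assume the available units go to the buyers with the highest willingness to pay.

Setting quantity demanded equal to quantity supplied, 2088 - 3p = 6p - 2862, gives p* = 550 and q* = 438.
Since 508 < 550, the ceiling is binding.
At p = 508: qd = 2088 - 3·508 = 564 and qs = 6·508 - 2862 = 186.
Consumer surplus without the control is ½ · (696 - 550) · 438 = 31974.
With the ceiling, 186 units are sold at 508 (assume they go to the highest-value buyers). The demand price at q = 186 is 634, so CS = ½ · [(696 - 508) + (634 - 508)] · 186 = 29202.
Change in consumer surplus = 29202 - 31974 = -2772.

-2772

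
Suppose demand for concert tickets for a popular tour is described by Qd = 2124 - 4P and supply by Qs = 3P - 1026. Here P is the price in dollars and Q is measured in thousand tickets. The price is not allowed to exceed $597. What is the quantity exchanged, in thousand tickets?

324

Setting quantity demanded equal to quantity supplied, 2124 - 4P = 3P - 1026, gives P* = 450 and Q* = 324.
Since 597 is above P* = 450, the ceiling does not bind and the free-market outcome prevails.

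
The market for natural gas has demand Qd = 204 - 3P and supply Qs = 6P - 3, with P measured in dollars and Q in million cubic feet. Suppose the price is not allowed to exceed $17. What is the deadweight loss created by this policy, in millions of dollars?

324

In a free market, 204 - 3P = 6P - 3 gives the equilibrium P* = 23, Q* = 135.
The ceiling of 17 is below the equilibrium price 23, so it binds.
At P = 17: Qd = 204 - 3·17 = 153 and Qs = 6·17 - 3 = 99.
Quantity traded falls to 99. At Q = 99 the demand price is (204 - 99)/3 = 35 and the supply price is (3 + 99)/6 = 17.
Deadweight loss = ½ · (35 - 17) · (135 - 99) = ½ · 18 · 36 = 324.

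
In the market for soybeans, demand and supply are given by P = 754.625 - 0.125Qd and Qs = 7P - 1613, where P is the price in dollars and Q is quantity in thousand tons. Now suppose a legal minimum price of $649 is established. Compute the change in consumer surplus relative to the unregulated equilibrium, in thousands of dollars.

-194739

Rearranging demand gives Qd = 6037 - 8P. Equilibrium: 6037 - 8P = 7P - 1613, so 7650 = 15P and P* = 510, Q* = 1957.
Because the floor (649) lies above the market-clearing price, it is binding.
At P = 649: Qd = 6037 - 8·649 = 845 and Qs = 7·649 - 1613 = 2930.
Consumer surplus without the control is ½ · (754.625 - 510) · 1957 = 239365.5625.
With the floor, consumers buy 845 units at 649, so CS = ½ · (754.625 - 649) · 845 = 44626.5625.
Change in consumer surplus = 44626.5625 - 239365.5625 = -194739.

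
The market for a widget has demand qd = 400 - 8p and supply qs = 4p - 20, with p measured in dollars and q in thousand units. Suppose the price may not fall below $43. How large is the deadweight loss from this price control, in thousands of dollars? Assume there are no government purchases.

Setting quantity demanded equal to quantity supplied, 400 - 8p = 4p - 20, gives p* = 35 and q* = 120.
Because the floor (43) lies above the market-clearing price, it is binding.
At p = 43: qd = 400 - 8·43 = 56 and qs = 4·43 - 20 = 152.
Quantity traded falls to 56. At q = 56 the demand price is (400 - 56)/8 = 43 and the supply price is (20 + 56)/4 = 19.
Deadweight loss = ½ · (43 - 19) · (120 - 56) = ½ · 24 · 64 = 768.

768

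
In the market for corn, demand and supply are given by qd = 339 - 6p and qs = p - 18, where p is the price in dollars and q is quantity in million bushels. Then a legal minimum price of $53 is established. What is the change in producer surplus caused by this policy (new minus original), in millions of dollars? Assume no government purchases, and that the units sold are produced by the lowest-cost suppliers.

Without the control the market clears where 339 - 6p = p - 18, i.e. p* = 51 and q* = 33.
The floor of 53 is above the equilibrium price 51, so it binds.
At p = 53: qd = 339 - 6·53 = 21 and qs = 53 - 18 = 35.
Producer surplus without the control is ½ · (51 - 18) · 33 = 544.5.
With the floor, 21 units are sold at 53. The supply price at q = 21 is 39, so PS = ½ · [(53 - 18) + (53 - 39)] · 21 = 514.5.
Change in producer surplus = 514.5 - 544.5 = -30.

-30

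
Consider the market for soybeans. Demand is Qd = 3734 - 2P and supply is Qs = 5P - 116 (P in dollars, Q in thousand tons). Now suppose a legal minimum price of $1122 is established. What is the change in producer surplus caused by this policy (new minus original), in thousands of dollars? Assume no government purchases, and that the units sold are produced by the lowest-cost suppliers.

721406.4

Equilibrium: 3734 - 2P = 5P - 116, so 3850 = 7P and P* = 550, Q* = 2634.
Since 1122 > 550, the floor is binding.
At P = 1122: Qd = 3734 - 2·1122 = 1490 and Qs = 5·1122 - 116 = 5494.
Producer surplus without the control is ½ · (550 - 23.2) · 2634 = 693795.6.
With the floor, 1490 units are sold at 1122. The supply price at Q = 1490 is 321.2, so PS = ½ · [(1122 - 23.2) + (1122 - 321.2)] · 1490 = 1415202.
Change in producer surplus = 1415202 - 693795.6 = 721406.4.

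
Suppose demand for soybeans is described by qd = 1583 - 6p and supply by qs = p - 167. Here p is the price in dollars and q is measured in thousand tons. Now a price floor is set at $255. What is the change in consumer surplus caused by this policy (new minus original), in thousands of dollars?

Without the control the market clears where 1583 - 6p = p - 167, i.e. p* = 250 and q* = 83.
Since 255 > 250, the floor is binding.
At p = 255: qd = 1583 - 6·255 = 53 and qs = 255 - 167 = 88.
Consumer surplus without the control is ½ · (1583/6 - 250) · 83 = 6889/12.
With the floor, consumers buy 53 units at 255, so CS = ½ · (1583/6 - 255) · 53 = 2809/12.
Change in consumer surplus = 2809/12 - 6889/12 = -340.

-340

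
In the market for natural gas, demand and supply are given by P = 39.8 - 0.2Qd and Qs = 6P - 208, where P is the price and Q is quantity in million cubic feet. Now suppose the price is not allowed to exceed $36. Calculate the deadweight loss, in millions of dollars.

6.6

Rearranging demand gives Qd = 199 - 5P. Without the control the market clears where 199 - 5P = 6P - 208, i.e. P* = 37 and Q* = 14.
Since 36 < 37, the ceiling is binding.
At P = 36: Qd = 199 - 5·36 = 19 and Qs = 6·36 - 208 = 8.
Quantity traded falls to 8. At Q = 8 the demand price is (199 - 8)/5 = 38.2 and the supply price is (208 + 8)/6 = 36.
Deadweight loss = ½ · (38.2 - 36) · (14 - 8) = ½ · 2.2 · 6 = 6.6.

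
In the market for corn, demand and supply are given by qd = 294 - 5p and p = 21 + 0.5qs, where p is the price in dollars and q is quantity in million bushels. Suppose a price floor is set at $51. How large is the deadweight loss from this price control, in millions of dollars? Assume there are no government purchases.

Rearranging supply gives qs = 2p - 42. Without the control the market clears where 294 - 5p = 2p - 42, i.e. p* = 48 and q* = 54.
The floor of 51 is above the equilibrium price 48, so it binds.
At p = 51: qd = 294 - 5·51 = 39 and qs = 2·51 - 42 = 60.
Quantity traded falls to 39. At q = 39 the demand price is (294 - 39)/5 = 51 and the supply price is (42 + 39)/2 = 40.5.
Deadweight loss = ½ · (51 - 40.5) · (54 - 39) = ½ · 10.5 · 15 = 78.75.

78.75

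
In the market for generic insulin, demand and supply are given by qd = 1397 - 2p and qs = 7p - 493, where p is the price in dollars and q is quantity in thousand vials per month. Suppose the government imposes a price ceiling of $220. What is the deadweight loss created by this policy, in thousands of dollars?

0

Without the control the market clears where 1397 - 2p = 7p - 493, i.e. p* = 210 and q* = 977.
Since 220 is above p* = 210, the ceiling does not bind and the free-market outcome prevails.
Since the control does not bind, no trades are prevented and deadweight loss is zero.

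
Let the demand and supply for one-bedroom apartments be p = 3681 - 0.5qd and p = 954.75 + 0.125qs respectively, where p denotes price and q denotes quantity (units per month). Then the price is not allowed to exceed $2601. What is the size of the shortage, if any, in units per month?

Rearranging demand gives qd = 7362 - 2p; rearranging supply gives qs = 8p - 7638. In a free market, 7362 - 2p = 8p - 7638 gives the equilibrium p* = 1500, q* = 4362.
The ceiling of 2601 is above the equilibrium price 1500, so it is not binding; the market clears at p* = 1500, q* = 4362.
Since the control does not bind, there is no shortage.

0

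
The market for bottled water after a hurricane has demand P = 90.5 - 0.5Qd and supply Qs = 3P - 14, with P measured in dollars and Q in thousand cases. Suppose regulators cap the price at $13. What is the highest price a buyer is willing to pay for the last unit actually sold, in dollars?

Rearranging demand gives Qd = 181 - 2P. Equilibrium: 181 - 2P = 3P - 14, so 195 = 5P and P* = 39, Q* = 103.
Because the ceiling (13) lies below the market-clearing price, it is binding.
At P = 13: Qd = 181 - 2·13 = 155 and Qs = 3·13 - 14 = 25.
Only 25 units reach the market. On the demand curve, the marginal buyer's willingness to pay at Q = 25 is (181 - 25)/2 = 78.

78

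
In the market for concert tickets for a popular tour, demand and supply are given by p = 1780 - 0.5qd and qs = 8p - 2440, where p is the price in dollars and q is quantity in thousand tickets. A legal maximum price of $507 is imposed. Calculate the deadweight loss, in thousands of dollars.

Rearranging demand gives qd = 3560 - 2p. Equilibrium: 3560 - 2p = 8p - 2440, so 6000 = 10p and p* = 600, q* = 2360.
Because the ceiling (507) lies below the market-clearing price, it is binding.
At p = 507: qd = 3560 - 2·507 = 2546 and qs = 8·507 - 2440 = 1616.
Quantity traded falls to 1616. At q = 1616 the demand price is (3560 - 1616)/2 = 972 and the supply price is (2440 + 1616)/8 = 507.
Deadweight loss = ½ · (972 - 507) · (2360 - 1616) = ½ · 465 · 744 = 172980.

172980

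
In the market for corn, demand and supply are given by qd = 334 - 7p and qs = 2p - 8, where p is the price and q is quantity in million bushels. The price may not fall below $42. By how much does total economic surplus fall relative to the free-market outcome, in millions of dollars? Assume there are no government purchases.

In a free market, 334 - 7p = 2p - 8 gives the equilibrium p* = 38, q* = 68.
The floor of 42 is above the equilibrium price 38, so it binds.
At p = 42: qd = 334 - 7·42 = 40 and qs = 2·42 - 8 = 76.
Quantity traded falls to 40. At q = 40 the demand price is (334 - 40)/7 = 42 and the supply price is (8 + 40)/2 = 24.
Deadweight loss = ½ · (42 - 24) · (68 - 40) = ½ · 18 · 28 = 252.

252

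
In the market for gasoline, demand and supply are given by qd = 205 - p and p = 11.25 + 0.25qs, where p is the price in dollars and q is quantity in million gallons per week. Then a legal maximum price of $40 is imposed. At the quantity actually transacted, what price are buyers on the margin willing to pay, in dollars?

90

Rearranging supply gives qs = 4p - 45. In a free market, 205 - p = 4p - 45 gives the equilibrium p* = 50, q* = 155.
Since 40 < 50, the ceiling is binding.
At p = 40: qd = 205 - 40 = 165 and qs = 4·40 - 45 = 115.
Only 115 units reach the market. On the demand curve, the marginal buyer's willingness to pay at q = 115 is (205 - 115) = 90.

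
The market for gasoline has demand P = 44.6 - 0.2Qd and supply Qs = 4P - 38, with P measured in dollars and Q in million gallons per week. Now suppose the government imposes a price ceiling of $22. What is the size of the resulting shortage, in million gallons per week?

Rearranging demand gives Qd = 223 - 5P. In a free market, 223 - 5P = 4P - 38 gives the equilibrium P* = 29, Q* = 78.
Because the ceiling (22) lies below the market-clearing price, it is binding.
At P = 22: Qd = 223 - 5·22 = 113 and Qs = 4·22 - 38 = 50.
Shortage = Qd - Qs = 113 - 50 = 63.

63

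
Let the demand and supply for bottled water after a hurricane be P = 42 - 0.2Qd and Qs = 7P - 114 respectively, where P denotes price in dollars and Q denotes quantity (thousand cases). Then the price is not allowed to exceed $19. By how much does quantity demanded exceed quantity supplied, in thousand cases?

96

Rearranging demand gives Qd = 210 - 5P. Without the control the market clears where 210 - 5P = 7P - 114, i.e. P* = 27 and Q* = 75.
Since 19 < 27, the ceiling is binding.
At P = 19: Qd = 210 - 5·19 = 115 and Qs = 7·19 - 114 = 19.
Shortage = Qd - Qs = 115 - 19 = 96.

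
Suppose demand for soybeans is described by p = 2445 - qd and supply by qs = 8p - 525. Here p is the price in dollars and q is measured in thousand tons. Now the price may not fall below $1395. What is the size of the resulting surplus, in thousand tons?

Rearranging demand gives qd = 2445 - p. In a free market, 2445 - p = 8p - 525 gives the equilibrium p* = 330, q* = 2115.
Since 1395 > 330, the floor is binding.
At p = 1395: qd = 2445 - 1395 = 1050 and qs = 8·1395 - 525 = 10635.
Surplus = qs - qd = 10635 - 1050 = 9585.

9585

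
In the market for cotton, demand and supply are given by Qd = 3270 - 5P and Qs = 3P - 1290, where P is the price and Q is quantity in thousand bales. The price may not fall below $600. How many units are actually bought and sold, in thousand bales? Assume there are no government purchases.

In a free market, 3270 - 5P = 3P - 1290 gives the equilibrium P* = 570, Q* = 420.
Since 600 > 570, the floor is binding.
At P = 600: Qd = 3270 - 5·600 = 270 and Qs = 3·600 - 1290 = 510.
The quantity actually transacted is the short side, demand: 270.

270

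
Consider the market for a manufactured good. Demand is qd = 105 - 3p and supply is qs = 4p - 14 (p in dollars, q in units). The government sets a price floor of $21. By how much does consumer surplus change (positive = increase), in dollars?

Setting quantity demanded equal to quantity supplied, 105 - 3p = 4p - 14, gives p* = 17 and q* = 54.
Because the floor (21) lies above the market-clearing price, it is binding.
At p = 21: qd = 105 - 3·21 = 42 and qs = 4·21 - 14 = 70.
Consumer surplus without the control is ½ · (35 - 17) · 54 = 486.
With the floor, consumers buy 42 units at 21, so CS = ½ · (35 - 21) · 42 = 294.
Change in consumer surplus = 294 - 486 = -192.

-192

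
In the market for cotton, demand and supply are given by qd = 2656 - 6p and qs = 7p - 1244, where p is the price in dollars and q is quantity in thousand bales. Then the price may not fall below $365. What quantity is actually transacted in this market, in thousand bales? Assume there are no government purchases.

In a free market, 2656 - 6p = 7p - 1244 gives the equilibrium p* = 300, q* = 856.
Because the floor (365) lies above the market-clearing price, it is binding.
At p = 365: qd = 2656 - 6·365 = 466 and qs = 7·365 - 1244 = 1311.
The quantity actually transacted is the short side, demand: 466.

466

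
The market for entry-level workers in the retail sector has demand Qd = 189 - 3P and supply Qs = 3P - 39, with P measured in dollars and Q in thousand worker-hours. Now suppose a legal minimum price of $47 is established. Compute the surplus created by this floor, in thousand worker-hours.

Without the control the market clears where 189 - 3P = 3P - 39, i.e. P* = 38 and Q* = 75.
Since 47 > 38, the floor is binding.
At P = 47: Qd = 189 - 3·47 = 48 and Qs = 3·47 - 39 = 102.
Surplus = Qs - Qd = 102 - 48 = 54.

54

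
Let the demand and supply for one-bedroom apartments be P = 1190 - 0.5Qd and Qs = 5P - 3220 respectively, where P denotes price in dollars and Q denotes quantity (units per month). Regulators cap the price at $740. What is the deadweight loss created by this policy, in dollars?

31500

Rearranging demand gives Qd = 2380 - 2P. In a free market, 2380 - 2P = 5P - 3220 gives the equilibrium P* = 800, Q* = 780.
Since 740 < 800, the ceiling is binding.
At P = 740: Qd = 2380 - 2·740 = 900 and Qs = 5·740 - 3220 = 480.
Quantity traded falls to 480. At Q = 480 the demand price is (2380 - 480)/2 = 950 and the supply price is (3220 + 480)/5 = 740.
Deadweight loss = ½ · (950 - 740) · (780 - 480) = ½ · 210 · 300 = 31500.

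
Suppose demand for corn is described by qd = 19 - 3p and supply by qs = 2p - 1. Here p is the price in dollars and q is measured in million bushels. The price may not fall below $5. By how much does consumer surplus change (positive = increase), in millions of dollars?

Without the control the market clears where 19 - 3p = 2p - 1, i.e. p* = 4 and q* = 7.
Because the floor (5) lies above the market-clearing price, it is binding.
At p = 5: qd = 19 - 3·5 = 4 and qs = 2·5 - 1 = 9.
Consumer surplus without the control is ½ · (19/3 - 4) · 7 = 49/6.
With the floor, consumers buy 4 units at 5, so CS = ½ · (19/3 - 5) · 4 = 8/3.
Change in consumer surplus = 8/3 - 49/6 = -5.5.

-5.5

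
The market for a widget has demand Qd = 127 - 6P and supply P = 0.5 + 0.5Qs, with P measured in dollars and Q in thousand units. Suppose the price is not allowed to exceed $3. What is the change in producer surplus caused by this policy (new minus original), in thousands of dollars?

Rearranging supply gives Qs = 2P - 1. Setting quantity demanded equal to quantity supplied, 127 - 6P = 2P - 1, gives P* = 16 and Q* = 31.
Because the ceiling (3) lies below the market-clearing price, it is binding.
At P = 3: Qd = 127 - 6·3 = 109 and Qs = 2·3 - 1 = 5.
Producer surplus without the control is ½ · (16 - 0.5) · 31 = 240.25.
With the ceiling, producers sell 5 units at 3, so PS = ½ · (3 - 0.5) · 5 = 6.25.
Change in producer surplus = 6.25 - 240.25 = -234.

-234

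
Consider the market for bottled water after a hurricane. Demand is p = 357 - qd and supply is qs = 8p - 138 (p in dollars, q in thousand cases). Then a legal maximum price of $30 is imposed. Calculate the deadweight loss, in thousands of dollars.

Rearranging demand gives qd = 357 - p. Without the control the market clears where 357 - p = 8p - 138, i.e. p* = 55 and q* = 302.
Since 30 < 55, the ceiling is binding.
At p = 30: qd = 357 - 30 = 327 and qs = 8·30 - 138 = 102.
Quantity traded falls to 102. At q = 102 the demand price is 357 - 102 = 255 and the supply price is (138 + 102)/8 = 30.
Deadweight loss = ½ · (255 - 30) · (302 - 102) = ½ · 225 · 200 = 22500.

22500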